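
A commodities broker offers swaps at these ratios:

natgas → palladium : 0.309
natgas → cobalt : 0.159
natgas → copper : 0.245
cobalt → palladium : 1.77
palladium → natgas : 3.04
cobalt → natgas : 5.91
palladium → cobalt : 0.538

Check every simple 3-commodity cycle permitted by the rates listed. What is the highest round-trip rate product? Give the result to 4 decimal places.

0.9825

cobalt→natgas→palladium→cobalt: 5.91 × 0.309 × 0.538 = 0.98249
cobalt→palladium→natgas→cobalt: 1.77 × 3.04 × 0.159 = 0.85555
Maximum is cobalt→natgas→palladium→cobalt at 0.9825; no arbitrage — every cycle loses value.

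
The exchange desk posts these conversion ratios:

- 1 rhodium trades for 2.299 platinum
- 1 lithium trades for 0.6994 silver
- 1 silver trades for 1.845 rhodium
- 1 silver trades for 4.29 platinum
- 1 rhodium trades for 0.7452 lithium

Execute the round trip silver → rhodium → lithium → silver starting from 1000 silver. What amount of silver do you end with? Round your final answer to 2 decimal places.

961.60

1000 silver × 1.845 = 1845 rhodium
1845 rhodium × 0.7452 = 1374.894 lithium
1374.894 lithium × 0.6994 = 961.6008636 silver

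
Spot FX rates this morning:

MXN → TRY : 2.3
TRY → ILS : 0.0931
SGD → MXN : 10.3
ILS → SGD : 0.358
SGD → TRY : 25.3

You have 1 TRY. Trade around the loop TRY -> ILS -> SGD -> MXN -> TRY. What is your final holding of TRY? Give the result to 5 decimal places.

1 TRY × 0.0931 = 0.0931 ILS
0.0931 ILS × 0.358 = 0.0333298 SGD
0.0333298 SGD × 10.3 = 0.34329694 MXN
0.34329694 MXN × 2.3 = 0.789582962 TRY

0.78958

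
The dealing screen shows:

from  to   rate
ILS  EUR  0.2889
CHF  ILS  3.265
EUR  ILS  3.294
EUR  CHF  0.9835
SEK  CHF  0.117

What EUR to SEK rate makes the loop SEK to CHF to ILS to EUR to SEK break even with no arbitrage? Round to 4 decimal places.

Known legs of the cycle: 0.117 × 3.265 × 0.2889 = 0.1103612445
For no arbitrage the full-cycle product must be 1, so the missing rate is 1 / 0.1103612445 ≈ 9.061152.

9.0612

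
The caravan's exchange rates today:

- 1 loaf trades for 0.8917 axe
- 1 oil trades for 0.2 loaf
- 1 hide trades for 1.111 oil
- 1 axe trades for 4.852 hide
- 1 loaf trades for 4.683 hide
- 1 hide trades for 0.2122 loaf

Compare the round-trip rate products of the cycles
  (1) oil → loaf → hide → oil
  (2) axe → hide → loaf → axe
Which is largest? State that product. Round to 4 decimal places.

1.0406

(1) 0.2 × 4.683 × 1.111 = 1.04056
(2) 4.852 × 0.2122 × 0.8917 = 0.91809
Highest is cycle (1) at 1.0406 (>1, arbitrage).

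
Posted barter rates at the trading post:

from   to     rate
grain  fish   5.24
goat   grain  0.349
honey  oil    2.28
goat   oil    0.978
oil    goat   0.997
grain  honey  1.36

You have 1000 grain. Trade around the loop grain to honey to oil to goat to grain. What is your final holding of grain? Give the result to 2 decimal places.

1000 grain × 1.36 = 1360 honey
1360 honey × 2.28 = 3100.8 oil
3100.8 oil × 0.997 = 3091.4976 goat
3091.4976 goat × 0.349 = 1078.9326624 grain

1078.93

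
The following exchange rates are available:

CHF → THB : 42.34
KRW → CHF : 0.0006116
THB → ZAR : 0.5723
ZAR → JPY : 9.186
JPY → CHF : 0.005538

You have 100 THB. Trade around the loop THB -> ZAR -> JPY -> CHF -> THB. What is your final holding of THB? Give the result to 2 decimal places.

123.27

100 THB × 0.5723 = 57.23 ZAR
57.23 ZAR × 9.186 = 525.71478 JPY
525.71478 JPY × 0.005538 = 2.91140845164 CHF
2.91140845164 CHF × 42.34 = 123.2690338424376 THB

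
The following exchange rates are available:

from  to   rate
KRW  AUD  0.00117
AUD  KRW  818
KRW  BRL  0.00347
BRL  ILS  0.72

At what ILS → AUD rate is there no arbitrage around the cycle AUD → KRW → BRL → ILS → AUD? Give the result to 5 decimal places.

0.48931

Known legs of the cycle: 818 × 0.00347 × 0.72 = 2.0436912
For no arbitrage the full-cycle product must be 1, so the missing rate is 1 / 2.0436912 ≈ 0.4893107.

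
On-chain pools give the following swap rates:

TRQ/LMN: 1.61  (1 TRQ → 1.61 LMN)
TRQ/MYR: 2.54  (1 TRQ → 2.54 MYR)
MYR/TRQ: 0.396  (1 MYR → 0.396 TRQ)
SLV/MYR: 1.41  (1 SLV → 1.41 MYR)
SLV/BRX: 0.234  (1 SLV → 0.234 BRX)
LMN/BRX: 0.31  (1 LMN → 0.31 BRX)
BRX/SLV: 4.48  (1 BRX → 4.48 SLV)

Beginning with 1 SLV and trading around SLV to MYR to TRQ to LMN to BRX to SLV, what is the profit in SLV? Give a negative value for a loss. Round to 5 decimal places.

0.24848

1 SLV × 1.41 = 1.41 MYR
1.41 MYR × 0.396 = 0.55836 TRQ
0.55836 TRQ × 1.61 = 0.8989596 LMN
0.8989596 LMN × 0.31 = 0.278677476 BRX
0.278677476 BRX × 4.48 = 1.24847509248 SLV
Net change: 1.24847509248 − 1 = 0.24847509248 SLV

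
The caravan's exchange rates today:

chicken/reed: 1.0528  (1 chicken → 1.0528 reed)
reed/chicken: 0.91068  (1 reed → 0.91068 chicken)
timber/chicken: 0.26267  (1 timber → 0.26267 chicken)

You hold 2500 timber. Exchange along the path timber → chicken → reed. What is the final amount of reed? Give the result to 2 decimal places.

2500 timber × 0.26267 = 656.675 chicken
656.675 chicken × 1.0528 = 691.34744 reed

691.35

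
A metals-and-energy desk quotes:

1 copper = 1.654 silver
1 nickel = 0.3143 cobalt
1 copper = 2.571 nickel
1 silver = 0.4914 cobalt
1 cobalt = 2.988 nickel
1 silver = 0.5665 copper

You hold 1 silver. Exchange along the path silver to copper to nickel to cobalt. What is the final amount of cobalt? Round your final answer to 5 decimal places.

1 silver × 0.5665 = 0.5665 copper
0.5665 copper × 2.571 = 1.4564715 nickel
1.4564715 nickel × 0.3143 = 0.45776899245 cobalt

0.45777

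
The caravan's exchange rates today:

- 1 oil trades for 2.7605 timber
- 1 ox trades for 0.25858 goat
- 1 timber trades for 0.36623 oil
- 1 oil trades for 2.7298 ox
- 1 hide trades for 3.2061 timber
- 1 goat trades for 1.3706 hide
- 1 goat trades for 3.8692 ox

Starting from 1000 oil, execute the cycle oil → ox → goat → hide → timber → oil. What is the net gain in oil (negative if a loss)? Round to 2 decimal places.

1000 oil × 2.7298 = 2729.8 ox
2729.8 ox × 0.25858 = 705.871684 goat
705.871684 goat × 1.3706 = 967.4677300904 hide
967.4677300904 hide × 3.2061 = 3101.79828944283144 timber
3101.79828944283144 timber × 0.36623 = 1135.9715875426481582712 oil
Net change: 1135.9715875426481582712 − 1000 = 135.9715875426481582712 oil

135.97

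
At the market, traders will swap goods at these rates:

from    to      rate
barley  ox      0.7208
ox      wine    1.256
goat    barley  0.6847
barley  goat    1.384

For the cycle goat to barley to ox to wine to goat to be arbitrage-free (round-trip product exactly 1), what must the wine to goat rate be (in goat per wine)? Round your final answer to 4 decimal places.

1.6132

Known legs of the cycle: 0.6847 × 0.7208 × 1.256 = 0.61987589056
For no arbitrage the full-cycle product must be 1, so the missing rate is 1 / 0.61987589056 ≈ 1.613226.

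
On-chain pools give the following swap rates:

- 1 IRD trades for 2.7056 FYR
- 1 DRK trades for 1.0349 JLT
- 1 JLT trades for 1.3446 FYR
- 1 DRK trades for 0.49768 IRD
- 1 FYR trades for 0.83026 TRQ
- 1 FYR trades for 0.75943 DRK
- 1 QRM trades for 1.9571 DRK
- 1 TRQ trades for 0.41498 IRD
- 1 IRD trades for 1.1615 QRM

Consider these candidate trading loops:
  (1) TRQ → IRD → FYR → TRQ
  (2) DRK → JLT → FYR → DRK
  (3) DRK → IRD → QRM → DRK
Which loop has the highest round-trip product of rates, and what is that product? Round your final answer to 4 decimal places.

(1) 0.41498 × 2.7056 × 0.83026 = 0.93219
(2) 1.0349 × 1.3446 × 0.75943 = 1.05677
(3) 0.49768 × 1.1615 × 1.9571 = 1.13131
Highest is cycle (3) at 1.1313 (>1, arbitrage).

1.1313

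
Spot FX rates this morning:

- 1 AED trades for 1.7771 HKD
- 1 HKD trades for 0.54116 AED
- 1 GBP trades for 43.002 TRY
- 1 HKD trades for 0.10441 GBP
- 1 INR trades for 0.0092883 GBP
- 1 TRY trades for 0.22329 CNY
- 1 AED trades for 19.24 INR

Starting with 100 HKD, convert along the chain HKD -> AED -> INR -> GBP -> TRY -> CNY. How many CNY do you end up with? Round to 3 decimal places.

92.859

100 HKD × 0.54116 = 54.116 AED
54.116 AED × 19.24 = 1041.19184 INR
1041.19184 INR × 0.0092883 = 9.670902167472 GBP
9.670902167472 GBP × 43.002 = 415.868135005630944 TRY
415.868135005630944 TRY × 0.22329 = 92.85919586540733348576 CNY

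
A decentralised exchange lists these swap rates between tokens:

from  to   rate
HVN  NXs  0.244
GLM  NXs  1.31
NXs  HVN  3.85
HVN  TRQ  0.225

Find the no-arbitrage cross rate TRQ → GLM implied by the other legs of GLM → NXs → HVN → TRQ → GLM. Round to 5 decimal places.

0.88122

Known legs of the cycle: 1.31 × 3.85 × 0.225 = 1.1347875
For no arbitrage the full-cycle product must be 1, so the missing rate is 1 / 1.1347875 ≈ 0.8812223.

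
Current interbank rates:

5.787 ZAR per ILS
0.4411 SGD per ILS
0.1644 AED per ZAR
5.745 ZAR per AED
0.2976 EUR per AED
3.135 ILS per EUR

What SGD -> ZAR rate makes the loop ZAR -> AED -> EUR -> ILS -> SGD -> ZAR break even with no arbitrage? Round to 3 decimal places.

Known legs of the cycle: 0.1644 × 0.2976 × 3.135 × 0.4411 = 0.06765647131584
For no arbitrage the full-cycle product must be 1, so the missing rate is 1 / 0.06765647131584 ≈ 14.78055.

14.781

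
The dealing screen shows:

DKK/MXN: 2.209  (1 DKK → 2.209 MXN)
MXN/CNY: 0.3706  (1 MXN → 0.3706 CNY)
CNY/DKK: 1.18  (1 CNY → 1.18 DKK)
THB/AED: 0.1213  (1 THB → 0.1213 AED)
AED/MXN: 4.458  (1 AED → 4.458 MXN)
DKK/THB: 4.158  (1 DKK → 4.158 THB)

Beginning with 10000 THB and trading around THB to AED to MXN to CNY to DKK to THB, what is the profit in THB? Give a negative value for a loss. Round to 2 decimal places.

10000 THB × 0.1213 = 1213 AED
1213 AED × 4.458 = 5407.554 MXN
5407.554 MXN × 0.3706 = 2004.0395124 CNY
2004.0395124 CNY × 1.18 = 2364.766624632 DKK
2364.766624632 DKK × 4.158 = 9832.699625219856 THB
Net change: 9832.699625219856 − 10000 = -167.300374780144 THB

-167.30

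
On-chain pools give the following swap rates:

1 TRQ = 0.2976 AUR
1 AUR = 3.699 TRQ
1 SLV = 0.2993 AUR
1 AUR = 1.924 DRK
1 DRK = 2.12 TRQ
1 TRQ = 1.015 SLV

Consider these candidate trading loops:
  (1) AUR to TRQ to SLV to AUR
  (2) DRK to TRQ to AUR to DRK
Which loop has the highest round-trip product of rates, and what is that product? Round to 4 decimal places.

1.2139

(1) 3.699 × 1.015 × 0.2993 = 1.12372
(2) 2.12 × 0.2976 × 1.924 = 1.21387
Highest is cycle (2) at 1.2139 (>1, arbitrage).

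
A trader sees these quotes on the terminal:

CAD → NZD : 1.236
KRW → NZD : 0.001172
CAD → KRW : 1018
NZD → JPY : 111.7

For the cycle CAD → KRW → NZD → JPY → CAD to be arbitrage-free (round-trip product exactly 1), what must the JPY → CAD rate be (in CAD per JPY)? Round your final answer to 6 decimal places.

0.007504

Known legs of the cycle: 1018 × 0.001172 × 111.7 = 133.2688232
For no arbitrage the full-cycle product must be 1, so the missing rate is 1 / 133.2688232 ≈ 0.00750363.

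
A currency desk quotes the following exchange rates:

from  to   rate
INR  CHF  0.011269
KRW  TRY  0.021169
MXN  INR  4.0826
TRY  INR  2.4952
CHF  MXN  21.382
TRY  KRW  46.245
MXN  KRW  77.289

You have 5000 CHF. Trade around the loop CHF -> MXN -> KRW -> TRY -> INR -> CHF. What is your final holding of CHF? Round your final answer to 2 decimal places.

5000 CHF × 21.382 = 106910 MXN
106910 MXN × 77.289 = 8262966.99 KRW
8262966.99 KRW × 0.021169 = 174918.74821131 TRY
174918.74821131 TRY × 2.4952 = 436457.260536860712 INR
436457.260536860712 INR × 0.011269 = 4918.436868989883363528 CHF

4918.44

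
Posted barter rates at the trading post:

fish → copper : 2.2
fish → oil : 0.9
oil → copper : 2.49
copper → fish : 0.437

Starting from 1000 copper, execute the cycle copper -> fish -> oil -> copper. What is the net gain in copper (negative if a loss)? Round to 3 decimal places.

-20.683

1000 copper × 0.437 = 437 fish
437 fish × 0.9 = 393.3 oil
393.3 oil × 2.49 = 979.317 copper
Net change: 979.317 − 1000 = -20.683 copper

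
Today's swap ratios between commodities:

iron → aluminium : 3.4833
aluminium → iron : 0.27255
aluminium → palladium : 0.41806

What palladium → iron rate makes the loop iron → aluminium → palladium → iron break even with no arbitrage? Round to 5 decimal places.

0.68671

Known legs of the cycle: 3.4833 × 0.41806 = 1.456228398
For no arbitrage the full-cycle product must be 1, so the missing rate is 1 / 1.456228398 ≈ 0.6867055.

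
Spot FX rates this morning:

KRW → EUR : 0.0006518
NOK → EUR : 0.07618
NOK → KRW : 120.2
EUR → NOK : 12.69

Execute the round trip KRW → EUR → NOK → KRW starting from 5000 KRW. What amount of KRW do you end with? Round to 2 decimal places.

4971.08

5000 KRW × 0.0006518 = 3.259 EUR
3.259 EUR × 12.69 = 41.35671 NOK
41.35671 NOK × 120.2 = 4971.076542 KRW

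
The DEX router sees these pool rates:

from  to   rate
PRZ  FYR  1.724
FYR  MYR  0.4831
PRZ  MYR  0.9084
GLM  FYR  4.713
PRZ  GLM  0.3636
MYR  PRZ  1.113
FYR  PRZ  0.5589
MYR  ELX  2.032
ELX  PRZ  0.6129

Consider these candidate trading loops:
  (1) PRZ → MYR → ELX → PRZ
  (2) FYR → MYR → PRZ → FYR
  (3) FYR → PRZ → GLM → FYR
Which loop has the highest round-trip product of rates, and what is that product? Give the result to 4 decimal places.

(1) 0.9084 × 2.032 × 0.6129 = 1.13133
(2) 0.4831 × 1.113 × 1.724 = 0.92698
(3) 0.5589 × 0.3636 × 4.713 = 0.95776
Highest is cycle (1) at 1.1313 (>1, arbitrage).

1.1313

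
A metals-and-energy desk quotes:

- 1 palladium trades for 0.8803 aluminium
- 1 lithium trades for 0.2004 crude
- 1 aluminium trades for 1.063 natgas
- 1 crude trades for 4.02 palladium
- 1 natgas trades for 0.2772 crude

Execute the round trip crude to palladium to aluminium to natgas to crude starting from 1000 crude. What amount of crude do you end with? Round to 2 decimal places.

1042.76

1000 crude × 4.02 = 4020 palladium
4020 palladium × 0.8803 = 3538.806 aluminium
3538.806 aluminium × 1.063 = 3761.750778 natgas
3761.750778 natgas × 0.2772 = 1042.7573156616 crude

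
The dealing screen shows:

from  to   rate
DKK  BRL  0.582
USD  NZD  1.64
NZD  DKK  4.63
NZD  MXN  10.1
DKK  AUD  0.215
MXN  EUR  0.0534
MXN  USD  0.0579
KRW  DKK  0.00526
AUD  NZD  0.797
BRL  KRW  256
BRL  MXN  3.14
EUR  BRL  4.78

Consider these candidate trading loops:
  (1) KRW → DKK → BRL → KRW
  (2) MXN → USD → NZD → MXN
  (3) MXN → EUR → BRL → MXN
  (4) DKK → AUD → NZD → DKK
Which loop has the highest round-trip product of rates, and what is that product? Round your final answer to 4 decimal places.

0.9591

(1) 0.00526 × 0.582 × 256 = 0.78370
(2) 0.0579 × 1.64 × 10.1 = 0.95906
(3) 0.0534 × 4.78 × 3.14 = 0.80149
(4) 0.215 × 0.797 × 4.63 = 0.79337
Highest is cycle (2) at 0.9591 (≤1, no arbitrage).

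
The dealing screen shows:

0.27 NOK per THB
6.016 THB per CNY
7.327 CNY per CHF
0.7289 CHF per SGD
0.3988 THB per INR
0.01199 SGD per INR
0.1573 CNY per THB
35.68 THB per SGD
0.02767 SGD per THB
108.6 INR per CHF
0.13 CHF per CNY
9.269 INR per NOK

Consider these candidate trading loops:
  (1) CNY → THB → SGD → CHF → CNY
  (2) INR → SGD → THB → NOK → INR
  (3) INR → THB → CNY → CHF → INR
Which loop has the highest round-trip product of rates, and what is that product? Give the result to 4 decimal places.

1.0706

(1) 6.016 × 0.02767 × 0.7289 × 7.327 = 0.88902
(2) 0.01199 × 35.68 × 0.27 × 9.269 = 1.07063
(3) 0.3988 × 0.1573 × 0.13 × 108.6 = 0.88564
Highest is cycle (2) at 1.0706 (>1, arbitrage).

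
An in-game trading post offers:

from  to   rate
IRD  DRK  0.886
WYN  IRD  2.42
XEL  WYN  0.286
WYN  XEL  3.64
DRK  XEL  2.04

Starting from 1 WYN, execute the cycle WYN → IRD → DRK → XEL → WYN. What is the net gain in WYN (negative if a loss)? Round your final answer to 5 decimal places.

0.25097

1 WYN × 2.42 = 2.42 IRD
2.42 IRD × 0.886 = 2.14412 DRK
2.14412 DRK × 2.04 = 4.3740048 XEL
4.3740048 XEL × 0.286 = 1.2509653728 WYN
Net change: 1.2509653728 − 1 = 0.2509653728 WYN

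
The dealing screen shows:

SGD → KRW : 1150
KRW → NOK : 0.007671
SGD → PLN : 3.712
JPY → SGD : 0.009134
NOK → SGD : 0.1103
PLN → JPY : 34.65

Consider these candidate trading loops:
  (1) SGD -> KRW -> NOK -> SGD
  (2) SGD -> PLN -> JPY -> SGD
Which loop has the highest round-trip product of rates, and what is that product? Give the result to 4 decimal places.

1.1748

(1) 1150 × 0.007671 × 0.1103 = 0.97303
(2) 3.712 × 34.65 × 0.009134 = 1.17482
Highest is cycle (2) at 1.1748 (>1, arbitrage).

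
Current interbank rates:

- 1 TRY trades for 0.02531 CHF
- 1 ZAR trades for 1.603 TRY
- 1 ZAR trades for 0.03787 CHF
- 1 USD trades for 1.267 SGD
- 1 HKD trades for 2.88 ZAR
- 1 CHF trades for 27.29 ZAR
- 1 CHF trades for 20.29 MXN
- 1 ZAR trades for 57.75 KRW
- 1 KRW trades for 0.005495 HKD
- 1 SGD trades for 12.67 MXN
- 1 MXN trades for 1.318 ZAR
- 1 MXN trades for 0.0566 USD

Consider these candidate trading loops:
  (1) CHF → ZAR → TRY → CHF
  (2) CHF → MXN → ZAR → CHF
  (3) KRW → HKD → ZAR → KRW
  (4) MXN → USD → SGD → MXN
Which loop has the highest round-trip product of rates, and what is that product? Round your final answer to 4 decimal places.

(1) 27.29 × 1.603 × 0.02531 = 1.10721
(2) 20.29 × 1.318 × 0.03787 = 1.01273
(3) 0.005495 × 2.88 × 57.75 = 0.91393
(4) 0.0566 × 1.267 × 12.67 = 0.90859
Highest is cycle (1) at 1.1072 (>1, arbitrage).

1.1072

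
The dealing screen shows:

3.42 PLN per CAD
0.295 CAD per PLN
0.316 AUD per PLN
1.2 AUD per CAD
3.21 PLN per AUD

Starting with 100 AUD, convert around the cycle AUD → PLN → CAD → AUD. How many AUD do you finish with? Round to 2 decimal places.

113.63

100 AUD × 3.21 = 321 PLN
321 PLN × 0.295 = 94.695 CAD
94.695 CAD × 1.2 = 113.634 AUD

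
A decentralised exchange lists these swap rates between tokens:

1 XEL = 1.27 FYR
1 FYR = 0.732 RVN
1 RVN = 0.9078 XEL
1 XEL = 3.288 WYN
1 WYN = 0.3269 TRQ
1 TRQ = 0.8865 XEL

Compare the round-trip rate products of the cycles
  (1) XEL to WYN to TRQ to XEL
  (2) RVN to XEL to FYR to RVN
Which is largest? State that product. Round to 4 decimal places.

(1) 3.288 × 0.3269 × 0.8865 = 0.95285
(2) 0.9078 × 1.27 × 0.732 = 0.84393
Highest is cycle (1) at 0.9529 (≤1, no arbitrage).

0.9529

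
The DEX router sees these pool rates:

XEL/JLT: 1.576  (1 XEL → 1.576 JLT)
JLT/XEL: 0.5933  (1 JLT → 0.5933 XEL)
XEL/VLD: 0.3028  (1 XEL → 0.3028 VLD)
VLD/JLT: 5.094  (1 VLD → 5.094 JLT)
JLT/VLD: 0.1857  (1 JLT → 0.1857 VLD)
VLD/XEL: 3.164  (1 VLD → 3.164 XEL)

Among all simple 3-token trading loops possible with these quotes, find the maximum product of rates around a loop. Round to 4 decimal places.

VLD→XEL→JLT→VLD: 3.164 × 1.576 × 0.1857 = 0.92599
VLD→JLT→XEL→VLD: 5.094 × 0.5933 × 0.3028 = 0.91514
Maximum is VLD→XEL→JLT→VLD at 0.9260; no arbitrage — every cycle loses value.

0.9260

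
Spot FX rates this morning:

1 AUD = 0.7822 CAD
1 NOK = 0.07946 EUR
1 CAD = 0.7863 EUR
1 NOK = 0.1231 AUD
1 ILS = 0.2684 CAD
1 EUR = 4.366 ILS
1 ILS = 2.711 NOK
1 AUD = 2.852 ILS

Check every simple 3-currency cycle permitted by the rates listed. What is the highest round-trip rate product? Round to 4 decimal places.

NOK→AUD→ILS→NOK: 0.1231 × 2.852 × 2.711 = 0.95178
NOK→EUR→ILS→NOK: 0.07946 × 4.366 × 2.711 = 0.94051
CAD→EUR→ILS→CAD: 0.7863 × 4.366 × 0.2684 = 0.92141
Maximum is NOK→AUD→ILS→NOK at 0.9518; no arbitrage — every cycle loses value.

0.9518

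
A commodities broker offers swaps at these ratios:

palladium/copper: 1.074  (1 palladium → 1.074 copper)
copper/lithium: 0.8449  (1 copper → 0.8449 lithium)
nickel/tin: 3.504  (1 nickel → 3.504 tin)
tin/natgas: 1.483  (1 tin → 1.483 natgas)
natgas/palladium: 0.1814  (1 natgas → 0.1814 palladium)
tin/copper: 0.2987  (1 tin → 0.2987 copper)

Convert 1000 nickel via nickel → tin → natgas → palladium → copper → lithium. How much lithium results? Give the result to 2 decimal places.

1000 nickel × 3.504 = 3504 tin
3504 tin × 1.483 = 5196.432 natgas
5196.432 natgas × 0.1814 = 942.6327648 palladium
942.6327648 palladium × 1.074 = 1012.3875893952 copper
1012.3875893952 copper × 0.8449 = 855.36627428000448 lithium

855.37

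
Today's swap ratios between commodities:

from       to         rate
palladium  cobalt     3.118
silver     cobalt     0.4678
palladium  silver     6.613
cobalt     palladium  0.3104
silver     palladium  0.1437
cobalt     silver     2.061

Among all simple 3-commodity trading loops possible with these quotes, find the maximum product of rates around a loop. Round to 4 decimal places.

0.9602

palladium→silver→cobalt→palladium: 6.613 × 0.4678 × 0.3104 = 0.96024
palladium→cobalt→silver→palladium: 3.118 × 2.061 × 0.1437 = 0.92344
Maximum is palladium→silver→cobalt→palladium at 0.9602; no arbitrage — every cycle loses value.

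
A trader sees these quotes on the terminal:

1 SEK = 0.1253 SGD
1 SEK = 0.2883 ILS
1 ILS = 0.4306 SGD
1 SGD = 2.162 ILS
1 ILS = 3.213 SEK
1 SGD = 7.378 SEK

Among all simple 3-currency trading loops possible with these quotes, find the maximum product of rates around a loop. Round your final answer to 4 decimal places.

SEK→ILS→SGD→SEK: 0.2883 × 0.4306 × 7.378 = 0.91592
SEK→SGD→ILS→SEK: 0.1253 × 2.162 × 3.213 = 0.87040
Maximum is SEK→ILS→SGD→SEK at 0.9159; no arbitrage — every cycle loses value.

0.9159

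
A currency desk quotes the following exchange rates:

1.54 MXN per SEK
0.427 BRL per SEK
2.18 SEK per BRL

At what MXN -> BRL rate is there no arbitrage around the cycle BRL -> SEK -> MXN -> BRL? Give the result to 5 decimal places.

0.29787

Known legs of the cycle: 2.18 × 1.54 = 3.3572
For no arbitrage the full-cycle product must be 1, so the missing rate is 1 / 3.3572 ≈ 0.2978673.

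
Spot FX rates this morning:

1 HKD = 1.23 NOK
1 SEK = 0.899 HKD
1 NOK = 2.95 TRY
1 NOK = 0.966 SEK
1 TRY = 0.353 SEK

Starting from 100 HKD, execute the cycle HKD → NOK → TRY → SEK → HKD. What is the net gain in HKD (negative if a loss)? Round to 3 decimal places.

100 HKD × 1.23 = 123 NOK
123 NOK × 2.95 = 362.85 TRY
362.85 TRY × 0.353 = 128.08605 SEK
128.08605 SEK × 0.899 = 115.14935895 HKD
Net change: 115.14935895 − 100 = 15.14935895 HKD

15.149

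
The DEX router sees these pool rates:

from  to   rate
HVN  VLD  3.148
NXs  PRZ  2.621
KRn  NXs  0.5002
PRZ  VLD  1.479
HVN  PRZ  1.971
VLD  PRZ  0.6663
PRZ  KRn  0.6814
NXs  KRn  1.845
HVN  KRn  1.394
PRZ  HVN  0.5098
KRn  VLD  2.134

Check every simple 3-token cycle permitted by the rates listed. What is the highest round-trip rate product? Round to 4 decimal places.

1.0693

PRZ→HVN→VLD→PRZ: 0.5098 × 3.148 × 0.6663 = 1.06931
PRZ→KRn→VLD→PRZ: 0.6814 × 2.134 × 0.6663 = 0.96887
PRZ→KRn→NXs→PRZ: 0.6814 × 0.5002 × 2.621 = 0.89333
Maximum is PRZ→HVN→VLD→PRZ at 1.0693; arbitrage exists.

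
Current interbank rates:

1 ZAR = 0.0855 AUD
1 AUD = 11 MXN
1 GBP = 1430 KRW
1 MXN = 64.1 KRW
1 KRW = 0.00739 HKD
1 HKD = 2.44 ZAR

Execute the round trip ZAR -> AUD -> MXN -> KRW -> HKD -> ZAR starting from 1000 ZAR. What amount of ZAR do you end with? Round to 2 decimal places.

1000 ZAR × 0.0855 = 85.5 AUD
85.5 AUD × 11 = 940.5 MXN
940.5 MXN × 64.1 = 60286.05 KRW
60286.05 KRW × 0.00739 = 445.5139095 HKD
445.5139095 HKD × 2.44 = 1087.05393918 ZAR

1087.05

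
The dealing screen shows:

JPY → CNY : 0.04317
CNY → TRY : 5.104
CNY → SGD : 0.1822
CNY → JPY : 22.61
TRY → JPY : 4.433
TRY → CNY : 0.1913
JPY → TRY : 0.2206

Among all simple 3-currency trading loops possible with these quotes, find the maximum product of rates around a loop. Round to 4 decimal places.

0.9768

TRY→JPY→CNY→TRY: 4.433 × 0.04317 × 5.104 = 0.97677
TRY→CNY→JPY→TRY: 0.1913 × 22.61 × 0.2206 = 0.95416
Maximum is TRY→JPY→CNY→TRY at 0.9768; no arbitrage — every cycle loses value.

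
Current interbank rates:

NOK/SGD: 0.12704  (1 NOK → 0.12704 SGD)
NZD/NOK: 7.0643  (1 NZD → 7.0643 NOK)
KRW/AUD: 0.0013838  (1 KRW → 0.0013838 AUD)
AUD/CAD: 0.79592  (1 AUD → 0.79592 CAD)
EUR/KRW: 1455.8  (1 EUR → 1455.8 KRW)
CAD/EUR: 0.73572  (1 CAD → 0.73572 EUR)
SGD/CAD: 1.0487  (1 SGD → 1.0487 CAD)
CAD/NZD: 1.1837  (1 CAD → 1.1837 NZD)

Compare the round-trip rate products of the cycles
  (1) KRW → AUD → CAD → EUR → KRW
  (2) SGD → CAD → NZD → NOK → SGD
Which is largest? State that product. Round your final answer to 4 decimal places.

(1) 0.0013838 × 0.79592 × 0.73572 × 1455.8 = 1.17966
(2) 1.0487 × 1.1837 × 7.0643 × 0.12704 = 1.11404
Highest is cycle (1) at 1.1797 (>1, arbitrage).

1.1797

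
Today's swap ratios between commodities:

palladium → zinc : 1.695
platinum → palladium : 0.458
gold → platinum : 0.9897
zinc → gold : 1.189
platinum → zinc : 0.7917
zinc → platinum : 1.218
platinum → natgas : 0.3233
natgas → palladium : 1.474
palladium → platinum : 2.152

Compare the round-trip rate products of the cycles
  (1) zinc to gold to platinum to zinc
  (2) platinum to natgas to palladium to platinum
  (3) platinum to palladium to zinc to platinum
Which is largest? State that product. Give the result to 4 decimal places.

(1) 1.189 × 0.9897 × 0.7917 = 0.93164
(2) 0.3233 × 1.474 × 2.152 = 1.02552
(3) 0.458 × 1.695 × 1.218 = 0.94555
Highest is cycle (2) at 1.0255 (>1, arbitrage).

1.0255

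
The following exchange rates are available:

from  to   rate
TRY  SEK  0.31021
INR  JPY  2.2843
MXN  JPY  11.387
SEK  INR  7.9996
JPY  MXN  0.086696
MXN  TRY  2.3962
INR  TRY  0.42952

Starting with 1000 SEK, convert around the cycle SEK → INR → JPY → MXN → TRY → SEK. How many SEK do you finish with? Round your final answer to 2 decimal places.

1177.60

1000 SEK × 7.9996 = 7999.6 INR
7999.6 INR × 2.2843 = 18273.48628 JPY
18273.48628 JPY × 0.086696 = 1584.23816653088 MXN
1584.23816653088 MXN × 2.3962 = 3796.151494641294656 TRY
3796.151494641294656 TRY × 0.31021 = 1177.60415515267601523776 SEK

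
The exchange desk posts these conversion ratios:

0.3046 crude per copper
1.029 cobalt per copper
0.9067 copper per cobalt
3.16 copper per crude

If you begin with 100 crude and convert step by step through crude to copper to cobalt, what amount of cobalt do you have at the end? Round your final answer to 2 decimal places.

325.16

100 crude × 3.16 = 316 copper
316 copper × 1.029 = 325.164 cobalt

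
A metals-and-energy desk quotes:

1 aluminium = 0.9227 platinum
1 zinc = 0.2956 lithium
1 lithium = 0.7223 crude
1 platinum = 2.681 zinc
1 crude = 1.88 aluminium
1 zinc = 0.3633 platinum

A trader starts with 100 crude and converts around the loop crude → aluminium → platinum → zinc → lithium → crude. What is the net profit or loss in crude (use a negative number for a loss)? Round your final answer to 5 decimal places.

-0.70275

100 crude × 1.88 = 188 aluminium
188 aluminium × 0.9227 = 173.4676 platinum
173.4676 platinum × 2.681 = 465.0666356 zinc
465.0666356 zinc × 0.2956 = 137.47369748336 lithium
137.47369748336 lithium × 0.7223 = 99.297251692230928 crude
Net change: 99.297251692230928 − 100 = -0.702748307769072 crude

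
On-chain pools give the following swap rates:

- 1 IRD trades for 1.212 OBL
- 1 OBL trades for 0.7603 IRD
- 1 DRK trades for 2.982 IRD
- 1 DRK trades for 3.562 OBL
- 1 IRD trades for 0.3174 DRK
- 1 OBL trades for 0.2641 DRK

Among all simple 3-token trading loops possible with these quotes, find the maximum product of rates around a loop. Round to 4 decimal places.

OBL→DRK→IRD→OBL: 0.2641 × 2.982 × 1.212 = 0.95451
OBL→IRD→DRK→OBL: 0.7603 × 0.3174 × 3.562 = 0.85958
Maximum is OBL→DRK→IRD→OBL at 0.9545; no arbitrage — every cycle loses value.

0.9545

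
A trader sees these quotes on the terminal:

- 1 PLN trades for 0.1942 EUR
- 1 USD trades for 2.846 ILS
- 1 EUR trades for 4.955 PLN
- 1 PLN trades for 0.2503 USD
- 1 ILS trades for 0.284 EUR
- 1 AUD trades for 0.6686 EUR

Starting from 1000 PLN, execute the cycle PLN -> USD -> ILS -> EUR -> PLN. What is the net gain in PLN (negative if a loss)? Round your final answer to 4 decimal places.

1000 PLN × 0.2503 = 250.3 USD
250.3 USD × 2.846 = 712.3538 ILS
712.3538 ILS × 0.284 = 202.3084792 EUR
202.3084792 EUR × 4.955 = 1002.438514436 PLN
Net change: 1002.438514436 − 1000 = 2.438514436 PLN

2.4385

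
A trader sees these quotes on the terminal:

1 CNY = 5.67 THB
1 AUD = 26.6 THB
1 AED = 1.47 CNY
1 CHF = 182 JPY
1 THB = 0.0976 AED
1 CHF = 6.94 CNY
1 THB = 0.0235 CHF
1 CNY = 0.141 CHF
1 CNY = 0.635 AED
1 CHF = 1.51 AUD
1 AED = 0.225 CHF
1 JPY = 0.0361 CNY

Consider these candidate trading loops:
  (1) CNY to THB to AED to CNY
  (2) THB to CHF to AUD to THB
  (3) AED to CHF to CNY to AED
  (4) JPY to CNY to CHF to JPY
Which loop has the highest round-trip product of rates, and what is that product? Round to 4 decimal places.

(1) 5.67 × 0.0976 × 1.47 = 0.81349
(2) 0.0235 × 1.51 × 26.6 = 0.94390
(3) 0.225 × 6.94 × 0.635 = 0.99155
(4) 0.0361 × 0.141 × 182 = 0.92640
Highest is cycle (3) at 0.9916 (≤1, no arbitrage).

0.9916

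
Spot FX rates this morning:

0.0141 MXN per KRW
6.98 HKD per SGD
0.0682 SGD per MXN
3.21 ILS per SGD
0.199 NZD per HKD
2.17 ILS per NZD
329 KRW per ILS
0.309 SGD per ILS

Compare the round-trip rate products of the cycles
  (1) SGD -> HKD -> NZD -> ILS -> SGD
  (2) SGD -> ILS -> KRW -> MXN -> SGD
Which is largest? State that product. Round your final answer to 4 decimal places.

1.0156

(1) 6.98 × 0.199 × 2.17 × 0.309 = 0.93138
(2) 3.21 × 329 × 0.0141 × 0.0682 = 1.01556
Highest is cycle (2) at 1.0156 (>1, arbitrage).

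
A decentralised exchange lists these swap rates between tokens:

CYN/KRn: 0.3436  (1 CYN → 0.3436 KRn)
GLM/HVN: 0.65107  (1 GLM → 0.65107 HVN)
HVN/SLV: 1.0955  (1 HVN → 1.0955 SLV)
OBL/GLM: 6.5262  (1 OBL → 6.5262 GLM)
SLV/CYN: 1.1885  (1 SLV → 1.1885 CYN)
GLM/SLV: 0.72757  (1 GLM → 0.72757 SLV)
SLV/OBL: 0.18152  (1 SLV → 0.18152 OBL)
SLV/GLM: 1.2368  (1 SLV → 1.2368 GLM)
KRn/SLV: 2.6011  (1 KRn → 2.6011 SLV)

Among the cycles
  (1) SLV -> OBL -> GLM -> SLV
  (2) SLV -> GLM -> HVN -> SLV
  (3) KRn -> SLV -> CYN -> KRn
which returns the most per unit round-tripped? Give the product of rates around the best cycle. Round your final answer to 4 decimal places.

(1) 0.18152 × 6.5262 × 0.72757 = 0.86191
(2) 1.2368 × 0.65107 × 1.0955 = 0.88214
(3) 2.6011 × 1.1885 × 0.3436 = 1.06221
Highest is cycle (3) at 1.0622 (>1, arbitrage).

1.0622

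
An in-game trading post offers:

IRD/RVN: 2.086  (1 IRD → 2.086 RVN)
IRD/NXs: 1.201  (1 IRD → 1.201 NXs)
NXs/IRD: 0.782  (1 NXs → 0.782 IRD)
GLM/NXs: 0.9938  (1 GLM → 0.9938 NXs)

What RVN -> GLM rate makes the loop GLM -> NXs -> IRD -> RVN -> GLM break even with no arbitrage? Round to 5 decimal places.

Known legs of the cycle: 0.9938 × 0.782 × 2.086 = 1.6211382376
For no arbitrage the full-cycle product must be 1, so the missing rate is 1 / 1.6211382376 ≈ 0.6168505.

0.61685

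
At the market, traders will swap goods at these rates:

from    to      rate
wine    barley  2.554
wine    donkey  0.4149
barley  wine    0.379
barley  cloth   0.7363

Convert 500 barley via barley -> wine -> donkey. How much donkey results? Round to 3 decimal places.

500 barley × 0.379 = 189.5 wine
189.5 wine × 0.4149 = 78.62355 donkey

78.624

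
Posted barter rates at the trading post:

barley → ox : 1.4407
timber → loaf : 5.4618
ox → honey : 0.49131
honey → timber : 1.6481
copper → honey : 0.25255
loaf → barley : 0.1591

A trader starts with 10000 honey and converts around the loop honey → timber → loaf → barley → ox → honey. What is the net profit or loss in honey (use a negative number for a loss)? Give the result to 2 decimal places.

137.22

10000 honey × 1.6481 = 16481 timber
16481 timber × 5.4618 = 90015.9258 loaf
90015.9258 loaf × 0.1591 = 14321.53379478 barley
14321.53379478 barley × 1.4407 = 20633.033738139546 ox
20633.033738139546 ox × 0.49131 = 10137.21580588534034526 honey
Net change: 10137.21580588534034526 − 10000 = 137.21580588534034526 honey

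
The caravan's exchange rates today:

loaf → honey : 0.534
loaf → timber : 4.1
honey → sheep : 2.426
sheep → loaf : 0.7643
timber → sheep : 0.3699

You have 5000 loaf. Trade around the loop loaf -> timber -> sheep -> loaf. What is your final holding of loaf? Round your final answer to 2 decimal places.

5000 loaf × 4.1 = 20500 timber
20500 timber × 0.3699 = 7582.95 sheep
7582.95 sheep × 0.7643 = 5795.648685 loaf

5795.65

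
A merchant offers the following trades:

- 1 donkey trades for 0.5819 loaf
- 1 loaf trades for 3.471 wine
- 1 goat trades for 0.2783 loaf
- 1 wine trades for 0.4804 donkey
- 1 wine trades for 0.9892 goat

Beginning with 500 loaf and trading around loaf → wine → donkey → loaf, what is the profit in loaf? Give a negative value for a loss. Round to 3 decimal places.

-14.850

500 loaf × 3.471 = 1735.5 wine
1735.5 wine × 0.4804 = 833.7342 donkey
833.7342 donkey × 0.5819 = 485.14993098 loaf
Net change: 485.14993098 − 500 = -14.85006902 loaf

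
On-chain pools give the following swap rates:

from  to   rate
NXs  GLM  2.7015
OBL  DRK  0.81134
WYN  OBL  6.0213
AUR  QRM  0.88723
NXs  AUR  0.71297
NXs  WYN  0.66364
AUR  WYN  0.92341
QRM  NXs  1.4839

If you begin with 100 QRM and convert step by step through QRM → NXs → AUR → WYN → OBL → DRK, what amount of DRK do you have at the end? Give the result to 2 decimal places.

100 QRM × 1.4839 = 148.39 NXs
148.39 NXs × 0.71297 = 105.7976183 AUR
105.7976183 AUR × 0.92341 = 97.694578714403 WYN
97.694578714403 WYN × 6.0213 = 588.2483668130347839 OBL
588.2483668130347839 OBL × 0.81134 = 477.269429930087641569426 DRK

477.27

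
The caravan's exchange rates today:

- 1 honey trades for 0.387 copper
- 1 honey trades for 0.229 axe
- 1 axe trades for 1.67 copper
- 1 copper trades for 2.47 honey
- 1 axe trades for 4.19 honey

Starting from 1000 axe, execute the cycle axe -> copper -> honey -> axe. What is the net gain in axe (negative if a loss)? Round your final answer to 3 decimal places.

1000 axe × 1.67 = 1670 copper
1670 copper × 2.47 = 4124.9 honey
4124.9 honey × 0.229 = 944.6021 axe
Net change: 944.6021 − 1000 = -55.3979 axe

-55.398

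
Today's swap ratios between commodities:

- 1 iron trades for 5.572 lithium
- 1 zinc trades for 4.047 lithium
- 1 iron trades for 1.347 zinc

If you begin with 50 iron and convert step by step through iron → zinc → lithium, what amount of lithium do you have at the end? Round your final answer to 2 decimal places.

272.57

50 iron × 1.347 = 67.35 zinc
67.35 zinc × 4.047 = 272.56545 lithium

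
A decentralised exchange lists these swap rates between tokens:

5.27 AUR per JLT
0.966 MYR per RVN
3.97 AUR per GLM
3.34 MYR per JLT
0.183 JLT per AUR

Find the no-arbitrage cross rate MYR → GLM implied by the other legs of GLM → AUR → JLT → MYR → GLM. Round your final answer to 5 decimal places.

0.41211

Known legs of the cycle: 3.97 × 0.183 × 3.34 = 2.4265434
For no arbitrage the full-cycle product must be 1, so the missing rate is 1 / 2.4265434 ≈ 0.4121088.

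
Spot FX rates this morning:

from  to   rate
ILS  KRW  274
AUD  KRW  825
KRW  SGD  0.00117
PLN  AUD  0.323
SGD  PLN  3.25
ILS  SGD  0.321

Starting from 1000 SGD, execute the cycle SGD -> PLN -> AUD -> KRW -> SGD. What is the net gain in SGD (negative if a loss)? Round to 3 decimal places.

13.271

1000 SGD × 3.25 = 3250 PLN
3250 PLN × 0.323 = 1049.75 AUD
1049.75 AUD × 825 = 866043.75 KRW
866043.75 KRW × 0.00117 = 1013.2711875 SGD
Net change: 1013.2711875 − 1000 = 13.2711875 SGD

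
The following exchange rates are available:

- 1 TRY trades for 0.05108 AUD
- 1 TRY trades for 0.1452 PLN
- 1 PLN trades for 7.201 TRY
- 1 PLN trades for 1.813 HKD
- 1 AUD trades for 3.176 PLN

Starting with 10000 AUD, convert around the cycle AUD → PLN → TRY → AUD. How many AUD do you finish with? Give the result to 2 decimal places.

10000 AUD × 3.176 = 31760 PLN
31760 PLN × 7.201 = 228703.76 TRY
228703.76 TRY × 0.05108 = 11682.1880608 AUD

11682.19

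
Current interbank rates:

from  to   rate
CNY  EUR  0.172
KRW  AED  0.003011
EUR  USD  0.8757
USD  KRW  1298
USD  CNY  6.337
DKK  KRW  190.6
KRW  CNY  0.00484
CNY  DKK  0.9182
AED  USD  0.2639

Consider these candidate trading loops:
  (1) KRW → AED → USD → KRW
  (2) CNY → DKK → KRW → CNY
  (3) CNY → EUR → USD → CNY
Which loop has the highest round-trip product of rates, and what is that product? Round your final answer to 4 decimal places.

(1) 0.003011 × 0.2639 × 1298 = 1.03139
(2) 0.9182 × 190.6 × 0.00484 = 0.84704
(3) 0.172 × 0.8757 × 6.337 = 0.95448
Highest is cycle (1) at 1.0314 (>1, arbitrage).

1.0314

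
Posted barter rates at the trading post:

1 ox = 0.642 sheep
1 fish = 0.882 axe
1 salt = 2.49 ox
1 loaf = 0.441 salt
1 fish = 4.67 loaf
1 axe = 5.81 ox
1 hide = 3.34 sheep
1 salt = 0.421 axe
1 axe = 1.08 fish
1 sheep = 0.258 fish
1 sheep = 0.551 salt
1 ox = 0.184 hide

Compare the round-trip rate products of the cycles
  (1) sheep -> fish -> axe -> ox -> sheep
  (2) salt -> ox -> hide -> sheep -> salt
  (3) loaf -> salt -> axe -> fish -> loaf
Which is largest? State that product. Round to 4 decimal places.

(1) 0.258 × 0.882 × 5.81 × 0.642 = 0.84879
(2) 2.49 × 0.184 × 3.34 × 0.551 = 0.84317
(3) 0.441 × 0.421 × 1.08 × 4.67 = 0.93640
Highest is cycle (3) at 0.9364 (≤1, no arbitrage).

0.9364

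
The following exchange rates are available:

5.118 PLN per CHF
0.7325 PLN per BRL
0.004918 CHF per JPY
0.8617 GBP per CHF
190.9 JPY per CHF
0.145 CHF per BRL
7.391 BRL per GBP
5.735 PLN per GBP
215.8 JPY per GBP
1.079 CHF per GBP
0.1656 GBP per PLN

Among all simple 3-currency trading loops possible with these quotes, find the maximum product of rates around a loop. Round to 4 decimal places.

GBP→BRL→CHF→GBP: 7.391 × 0.145 × 0.8617 = 0.92348
GBP→JPY→CHF→GBP: 215.8 × 0.004918 × 0.8617 = 0.91453
GBP→CHF→PLN→GBP: 1.079 × 5.118 × 0.1656 = 0.91450
GBP→BRL→PLN→GBP: 7.391 × 0.7325 × 0.1656 = 0.89654
Maximum is GBP→BRL→CHF→GBP at 0.9235; no arbitrage — every cycle loses value.

0.9235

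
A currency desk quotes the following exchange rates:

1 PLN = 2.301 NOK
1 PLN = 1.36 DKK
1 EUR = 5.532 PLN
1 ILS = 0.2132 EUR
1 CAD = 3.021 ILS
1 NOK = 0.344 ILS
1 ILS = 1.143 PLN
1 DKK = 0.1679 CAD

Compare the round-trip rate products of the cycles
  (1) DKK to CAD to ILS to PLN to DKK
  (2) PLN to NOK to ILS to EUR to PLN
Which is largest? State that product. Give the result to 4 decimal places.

0.9336

(1) 0.1679 × 3.021 × 1.143 × 1.36 = 0.78847
(2) 2.301 × 0.344 × 0.2132 × 5.532 = 0.93356
Highest is cycle (2) at 0.9336 (≤1, no arbitrage).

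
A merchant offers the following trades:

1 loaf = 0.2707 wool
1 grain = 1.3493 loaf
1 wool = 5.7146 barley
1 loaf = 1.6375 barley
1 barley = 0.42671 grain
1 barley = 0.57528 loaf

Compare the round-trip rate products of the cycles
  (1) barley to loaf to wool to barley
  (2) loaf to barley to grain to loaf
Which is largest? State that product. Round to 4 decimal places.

0.9428

(1) 0.57528 × 0.2707 × 5.7146 = 0.88992
(2) 1.6375 × 0.42671 × 1.3493 = 0.94281
Highest is cycle (2) at 0.9428 (≤1, no arbitrage).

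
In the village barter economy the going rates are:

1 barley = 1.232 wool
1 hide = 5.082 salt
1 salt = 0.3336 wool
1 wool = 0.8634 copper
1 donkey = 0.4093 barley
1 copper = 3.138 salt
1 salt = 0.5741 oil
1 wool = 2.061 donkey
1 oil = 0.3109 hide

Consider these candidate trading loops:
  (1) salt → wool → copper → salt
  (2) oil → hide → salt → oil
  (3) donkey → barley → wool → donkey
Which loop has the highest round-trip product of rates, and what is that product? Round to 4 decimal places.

(1) 0.3336 × 0.8634 × 3.138 = 0.90384
(2) 0.3109 × 5.082 × 0.5741 = 0.90707
(3) 0.4093 × 1.232 × 2.061 = 1.03927
Highest is cycle (3) at 1.0393 (>1, arbitrage).

1.0393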